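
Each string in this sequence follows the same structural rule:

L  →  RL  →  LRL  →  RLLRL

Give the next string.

LRLRLLRL

From term 3 onward, concatenate the second-to-last term with the last: L·RL = LRL, RL·LRL = RLLRL, …
Continuing: LRL · RLLRL gives term 5.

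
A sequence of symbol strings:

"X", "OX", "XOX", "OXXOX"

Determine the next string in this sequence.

XOXOXXOX

Each term (from the third on) is the two preceding terms concatenated in order: term 3 = X·OX = XOX.
Continuing: XOX · OXXOX gives term 5.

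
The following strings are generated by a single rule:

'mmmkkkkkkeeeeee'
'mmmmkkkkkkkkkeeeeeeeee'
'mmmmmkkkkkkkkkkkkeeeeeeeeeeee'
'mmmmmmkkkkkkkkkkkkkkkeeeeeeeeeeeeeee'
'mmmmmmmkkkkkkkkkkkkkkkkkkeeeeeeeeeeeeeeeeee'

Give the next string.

The n-th term is n+2 m's then 3n+3 k's then 3n+3 e's (n = 1, 2, …).
At n = 6 the blocks have lengths 8, 21, 21.

mmmmmmmmkkkkkkkkkkkkkkkkkkkkkeeeeeeeeeeeeeeeeeeeee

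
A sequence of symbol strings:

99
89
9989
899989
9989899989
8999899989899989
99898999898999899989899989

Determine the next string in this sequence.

This is a Fibonacci-style word recurrence s(k) = s(k−2)·s(k−1): e.g. 99·89 = 9989.
The next term joins 8999899989899989 and 99898999898999899989899989.

899989998989998999898999898999899989899989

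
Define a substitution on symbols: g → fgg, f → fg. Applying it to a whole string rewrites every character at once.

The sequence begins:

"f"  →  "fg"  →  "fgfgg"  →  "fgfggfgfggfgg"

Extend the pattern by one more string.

φ(fgfggfgfggfgg) expands symbol-by-symbol to fg fgg fg fgg fgg fg fgg fg fgg fgg fg fgg fgg; joining the 13 pieces gives the next term.

fgfggfgfggfggfgfggfgfggfggfgfggfgg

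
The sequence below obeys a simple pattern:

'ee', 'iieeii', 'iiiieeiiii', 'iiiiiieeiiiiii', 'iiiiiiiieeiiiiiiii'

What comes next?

s(k+1) = ii·s(k)·ii, so each term gains ii as a prefix and ii as a suffix.
Applying this once more to iiiiiiiieeiiiiiiii:

iiiiiiiiiieeiiiiiiiiii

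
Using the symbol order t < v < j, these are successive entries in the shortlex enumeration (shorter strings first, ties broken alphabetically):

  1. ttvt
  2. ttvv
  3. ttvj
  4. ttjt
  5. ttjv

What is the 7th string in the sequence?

Stepping forward 2 times from ttjv: ttjv → ttjj, then the target.

tvtt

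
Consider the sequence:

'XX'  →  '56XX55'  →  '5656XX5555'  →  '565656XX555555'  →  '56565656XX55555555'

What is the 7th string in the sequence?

Every step adds 56 to the front and 55 to the end of the previous string.
From 56565656XX55555555, 2 further steps: 56565656XX55555555 → 5656565656XX5555555555 → (answer).

565656565656XX555555555555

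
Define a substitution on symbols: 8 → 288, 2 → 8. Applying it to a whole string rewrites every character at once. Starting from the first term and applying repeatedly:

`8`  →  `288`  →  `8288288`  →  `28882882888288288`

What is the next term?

Rewriting the 17 symbols of 28882882888288288 one by one yields 8 288 288 288 8 288 288 8 288 288 288 8 288 288 8 288 288; concatenated:

82882882888288288828828828882882888288288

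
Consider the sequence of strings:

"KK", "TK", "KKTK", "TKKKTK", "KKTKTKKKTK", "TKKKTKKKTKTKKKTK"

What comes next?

KKTKTKKKTKTKKKTKKKTKTKKKTK

This is a Fibonacci-style word recurrence s(k) = s(k−2)·s(k−1): e.g. KK·TK = KKTK.
Continuing: KKTKTKKKTK · TKKKTKKKTKTKKKTK gives term 7.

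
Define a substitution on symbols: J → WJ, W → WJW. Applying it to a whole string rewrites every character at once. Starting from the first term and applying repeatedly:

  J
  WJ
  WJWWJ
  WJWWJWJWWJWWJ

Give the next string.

WJWWJWJWWJWWJWJWWJWJWWJWWJWJWWJWWJ

φ(WJWWJWJWWJWWJ) expands symbol-by-symbol to WJW WJ WJW WJW WJ WJW WJ WJW WJW WJ WJW WJW WJ; joining the 13 pieces gives the next term.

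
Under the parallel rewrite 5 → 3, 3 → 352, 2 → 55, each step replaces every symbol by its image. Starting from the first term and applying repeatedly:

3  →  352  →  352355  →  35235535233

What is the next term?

Expanding 35235535233: 3→352, 5→3, 2→55, 3→352, 5→3, 5→3, 3→352, 5→3, 2→55, 3→352, 3→352. Concatenated: 352 3 55 352 3 3 352 3 55 352 352.

35235535233352355352352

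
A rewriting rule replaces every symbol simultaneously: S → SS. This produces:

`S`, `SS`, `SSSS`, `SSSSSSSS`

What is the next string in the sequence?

Expanding SSSSSSSS: S→SS, S→SS, S→SS, S→SS, S→SS, S→SS, S→SS, S→SS. Concatenated: SS SS SS SS SS SS SS SS.

SSSSSSSSSSSSSSSS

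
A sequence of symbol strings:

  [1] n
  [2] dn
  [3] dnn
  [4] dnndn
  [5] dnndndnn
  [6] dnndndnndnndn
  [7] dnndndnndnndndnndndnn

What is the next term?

dnndndnndnndndnndndnndnndndnndnndn

Each term (from the third on) is the previous term followed by the one before it: term 3 = dn·n = dnn.
The next term joins dnndndnndnndndnndndnn and dnndndnndnndn.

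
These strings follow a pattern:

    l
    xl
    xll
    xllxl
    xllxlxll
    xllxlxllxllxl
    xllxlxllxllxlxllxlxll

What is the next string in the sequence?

xllxlxllxllxlxllxlxllxllxlxllxllxl

From term 3 onward, concatenate the last term with the second-to-last: xl·l = xll, xll·xl = xllxl, …
The next term joins xllxlxllxllxlxllxlxll and xllxlxllxllxl.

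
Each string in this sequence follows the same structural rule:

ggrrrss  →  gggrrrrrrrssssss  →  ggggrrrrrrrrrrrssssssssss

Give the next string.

gggggrrrrrrrrrrrrrrrssssssssssssss

Term n consists of n+1 g's, followed by 4n-1 r's, followed by 4n-2 s's (n = 1, 2, …).
At n = 4 the blocks have lengths 5, 15, 14.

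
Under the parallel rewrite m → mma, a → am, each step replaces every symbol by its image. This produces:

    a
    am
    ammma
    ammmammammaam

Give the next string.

Replace each of the 13 characters of ammmammammaam in place — am mma mma mma am mma mma am mma mma am am mma — and concatenate.

ammmammammaammmammaammmammaamammma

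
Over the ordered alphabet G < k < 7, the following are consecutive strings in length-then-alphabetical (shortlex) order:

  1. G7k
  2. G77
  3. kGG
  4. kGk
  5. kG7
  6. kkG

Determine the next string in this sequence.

The successor of kkG increments the rightmost position that isn't already 7 and resets every position after it to G.

kkk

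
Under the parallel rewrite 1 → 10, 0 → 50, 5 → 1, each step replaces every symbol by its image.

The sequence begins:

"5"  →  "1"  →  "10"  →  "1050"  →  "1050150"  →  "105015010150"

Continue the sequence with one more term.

Rewriting each symbol of 105015010150: 1→10, 0→50, 5→1, 0→50, 1→10, 5→1, 0→50, 1→10, 0→50, 1→10, 5→1, 0→50, which concatenates to 10 50 1 50 10 1 50 10 50 10 1 50.

105015010150105010150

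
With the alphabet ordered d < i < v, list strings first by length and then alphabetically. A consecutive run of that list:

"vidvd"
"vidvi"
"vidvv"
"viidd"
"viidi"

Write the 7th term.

viiid

Advancing 2 positions from viidi through viidi → viidv reaches term 7.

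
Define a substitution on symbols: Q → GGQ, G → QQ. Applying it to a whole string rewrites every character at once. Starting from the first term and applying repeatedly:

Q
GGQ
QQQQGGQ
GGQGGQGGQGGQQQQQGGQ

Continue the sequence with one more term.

QQQQGGQQQQQGGQQQQQGGQQQQQGGQGGQGGQGGQGGQQQQQGGQ

Applying the rule to each of the 19 symbols of GGQGGQGGQGGQQQQQGGQ gives the pieces QQ QQ GGQ QQ QQ GGQ QQ QQ GGQ QQ QQ GGQ GGQ GGQ GGQ GGQ QQ QQ GGQ, which concatenate to the answer.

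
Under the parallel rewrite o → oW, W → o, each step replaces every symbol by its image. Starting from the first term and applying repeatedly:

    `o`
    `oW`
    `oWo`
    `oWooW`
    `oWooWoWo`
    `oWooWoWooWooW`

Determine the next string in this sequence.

oWooWoWooWooWoWooWoWo

Replace each of the 13 characters of oWooWoWooWooW in place — oW o oW oW o oW o oW oW o oW oW o — and concatenate.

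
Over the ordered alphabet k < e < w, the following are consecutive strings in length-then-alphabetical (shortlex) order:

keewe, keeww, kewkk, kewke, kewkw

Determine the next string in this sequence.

The successor of kewkw increments the rightmost position that isn't already w and resets every position after it to k.

kewek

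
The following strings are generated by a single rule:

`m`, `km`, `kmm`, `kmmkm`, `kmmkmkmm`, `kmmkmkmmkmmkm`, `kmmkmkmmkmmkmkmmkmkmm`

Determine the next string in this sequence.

kmmkmkmmkmmkmkmmkmkmmkmmkmkmmkmmkm

This is a Fibonacci-style word recurrence s(k) = s(k−1)·s(k−2): e.g. km·m = kmm.
The next term joins kmmkmkmmkmmkmkmmkmkmm and kmmkmkmmkmmkm.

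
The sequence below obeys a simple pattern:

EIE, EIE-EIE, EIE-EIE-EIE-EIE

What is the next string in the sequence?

EIE-EIE-EIE-EIE-EIE-EIE-EIE-EIE

s(k+1) = s(k)·-·s(k) — each term doubles the last with '-' between the halves.
So the next term is two copies of EIE-EIE-EIE-EIE with '-' between the halves.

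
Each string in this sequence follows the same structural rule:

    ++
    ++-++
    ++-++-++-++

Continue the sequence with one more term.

Each string is two copies of the previous one joined by '-'.
Doubling ++-++-++-++ with '-' between the halves:

++-++-++-++-++-++-++-++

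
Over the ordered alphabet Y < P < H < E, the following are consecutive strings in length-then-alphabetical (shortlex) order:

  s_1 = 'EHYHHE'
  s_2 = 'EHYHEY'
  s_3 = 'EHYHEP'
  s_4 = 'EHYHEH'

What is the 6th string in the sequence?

Stepping forward 2 times from EHYHEH: EHYHEH → EHYHEE, then the target.

EHYEYY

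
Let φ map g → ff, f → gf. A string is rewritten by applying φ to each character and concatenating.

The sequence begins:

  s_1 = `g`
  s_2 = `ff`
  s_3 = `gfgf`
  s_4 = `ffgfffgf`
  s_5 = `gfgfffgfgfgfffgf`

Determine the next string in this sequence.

ffgfffgfgfgfffgfffgfffgfgfgfffgf

φ(gfgfffgfgfgfffgf) expands symbol-by-symbol to ff gf ff gf gf gf ff gf ff gf ff gf gf gf ff gf; joining the 16 pieces gives the next term.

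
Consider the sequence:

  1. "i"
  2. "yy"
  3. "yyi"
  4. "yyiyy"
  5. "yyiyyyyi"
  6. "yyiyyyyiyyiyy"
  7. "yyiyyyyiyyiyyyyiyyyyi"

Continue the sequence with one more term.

This is a Fibonacci-style word recurrence s(k) = s(k−1)·s(k−2): e.g. yy·i = yyi.
The next term joins yyiyyyyiyyiyyyyiyyyyi and yyiyyyyiyyiyy.

yyiyyyyiyyiyyyyiyyyyiyyiyyyyiyyiyy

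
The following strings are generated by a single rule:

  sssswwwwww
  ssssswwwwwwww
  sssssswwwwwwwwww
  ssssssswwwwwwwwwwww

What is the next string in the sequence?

sssssssswwwwwwwwwwwwww

Term n consists of n+1 s's, followed by 2n w's, where the shown terms are n = 3, 4, 5, 6.
Setting n = 7 gives 8, 14 characters in each block.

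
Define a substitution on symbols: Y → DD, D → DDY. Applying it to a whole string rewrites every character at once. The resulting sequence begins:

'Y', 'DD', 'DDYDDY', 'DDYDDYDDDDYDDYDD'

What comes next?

DDYDDYDDDDYDDYDDDDYDDYDDYDDYDDDDYDDYDDDDYDDY

φ(DDYDDYDDDDYDDYDD) expands symbol-by-symbol to DDY DDY DD DDY DDY DD DDY DDY DDY DDY DD DDY DDY DD DDY DDY; joining the 16 pieces gives the next term.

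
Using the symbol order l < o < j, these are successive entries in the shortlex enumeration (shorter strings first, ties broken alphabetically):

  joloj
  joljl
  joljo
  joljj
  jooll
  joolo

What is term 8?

Stepping forward 2 times from joolo: joolo → joolj, then the target.

joool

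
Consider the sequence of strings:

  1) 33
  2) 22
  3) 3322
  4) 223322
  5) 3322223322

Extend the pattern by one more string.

Each term (from the third on) is the two preceding terms concatenated in order: term 3 = 33·22 = 3322.
The next term joins 223322 and 3322223322.

2233223322223322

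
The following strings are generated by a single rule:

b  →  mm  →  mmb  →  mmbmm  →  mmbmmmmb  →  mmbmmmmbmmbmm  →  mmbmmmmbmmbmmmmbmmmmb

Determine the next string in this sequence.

mmbmmmmbmmbmmmmbmmmmbmmbmmmmbmmbmm

This is a Fibonacci-style word recurrence s(k) = s(k−1)·s(k−2): e.g. mm·b = mmb.
Continuing: mmbmmmmbmmbmmmmbmmmmb · mmbmmmmbmmbmm gives term 8.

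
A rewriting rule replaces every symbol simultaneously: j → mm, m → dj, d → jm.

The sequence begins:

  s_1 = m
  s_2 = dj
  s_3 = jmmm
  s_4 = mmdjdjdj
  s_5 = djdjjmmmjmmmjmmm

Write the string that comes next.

jmmmjmmmmmdjdjdjmmdjdjdjmmdjdjdj

Replace each of the 16 characters of djdjjmmmjmmmjmmm in place — jm mm jm mm mm dj dj dj mm dj dj dj mm dj dj dj — and concatenate.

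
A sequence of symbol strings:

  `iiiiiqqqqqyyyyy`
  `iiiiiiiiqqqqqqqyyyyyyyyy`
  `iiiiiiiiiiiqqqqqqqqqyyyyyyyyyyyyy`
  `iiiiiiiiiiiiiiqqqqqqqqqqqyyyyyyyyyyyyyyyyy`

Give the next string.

Term n consists of 3n+2 i's, followed by 2n+3 q's, followed by 4n+1 y's (n = 1, 2, …).
Setting n = 5 gives 17, 13, 21 characters in each block.

iiiiiiiiiiiiiiiiiqqqqqqqqqqqqqyyyyyyyyyyyyyyyyyyyyy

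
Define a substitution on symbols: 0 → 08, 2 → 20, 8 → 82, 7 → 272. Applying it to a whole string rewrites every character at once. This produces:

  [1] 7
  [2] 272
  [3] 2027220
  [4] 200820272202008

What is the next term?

2008088220082027220200820080882

Replace each of the 15 characters of 200820272202008 in place — 20 08 08 82 20 08 20 272 20 20 08 20 08 08 82 — and concatenate.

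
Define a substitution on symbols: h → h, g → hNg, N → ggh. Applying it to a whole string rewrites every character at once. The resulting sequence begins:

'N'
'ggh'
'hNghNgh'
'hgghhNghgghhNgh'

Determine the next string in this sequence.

hhNghNghhgghhNghhNghNghhgghhNgh

Applying the rule to each of the 15 symbols of hgghhNghgghhNgh gives the pieces h hNg hNg h h ggh hNg h hNg hNg h h ggh hNg h, which concatenate to the answer.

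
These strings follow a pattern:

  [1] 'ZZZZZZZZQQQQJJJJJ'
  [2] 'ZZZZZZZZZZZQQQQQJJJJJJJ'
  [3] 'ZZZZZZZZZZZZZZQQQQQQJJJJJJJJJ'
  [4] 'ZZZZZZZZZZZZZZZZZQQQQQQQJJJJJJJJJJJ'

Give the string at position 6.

The n-th term is 3n+2 Z's then n+2 Q's then 2n+1 J's, where the shown terms are n = 2, 3, 4, 5.
At n = 7 the blocks have lengths 23, 9, 15.

ZZZZZZZZZZZZZZZZZZZZZZZQQQQQQQQQJJJJJJJJJJJJJJJ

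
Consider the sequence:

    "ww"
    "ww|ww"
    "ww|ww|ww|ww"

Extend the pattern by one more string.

s(k+1) = s(k)·|·s(k) — each term doubles the last with '|' between the halves.
One more doubling of ww|ww|ww|ww gives the answer.

ww|ww|ww|ww|ww|ww|ww|ww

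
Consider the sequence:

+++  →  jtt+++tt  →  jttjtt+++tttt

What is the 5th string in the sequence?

jttjttjttjtt+++tttttttt

s(k+1) = jtt·s(k)·tt, so each term gains jtt as a prefix and tt as a suffix.
From jttjtt+++tttt, 2 further steps: jttjtt+++tttt → jttjttjtt+++tttttt → (answer).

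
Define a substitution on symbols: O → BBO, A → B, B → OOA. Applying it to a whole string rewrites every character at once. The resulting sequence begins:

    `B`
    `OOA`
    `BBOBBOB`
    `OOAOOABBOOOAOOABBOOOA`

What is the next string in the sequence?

φ(OOAOOABBOOOAOOABBOOOA) expands symbol-by-symbol to BBO BBO B BBO BBO B OOA OOA BBO BBO BBO B BBO BBO B OOA OOA BBO BBO BBO B; joining the 21 pieces gives the next term.

BBOBBOBBBOBBOBOOAOOABBOBBOBBOBBBOBBOBOOAOOABBOBBOBBOB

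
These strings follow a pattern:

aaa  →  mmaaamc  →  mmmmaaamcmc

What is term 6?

mmmmmmmmmmaaamcmcmcmcmc

s(k+1) = mm·s(k)·mc, so each term gains mm as a prefix and mc as a suffix.
From mmmmaaamcmc, 3 further steps: mmmmaaamcmc → mmmmmmaaamcmcmc → mmmmmmmmaaamcmcmcmc → (answer).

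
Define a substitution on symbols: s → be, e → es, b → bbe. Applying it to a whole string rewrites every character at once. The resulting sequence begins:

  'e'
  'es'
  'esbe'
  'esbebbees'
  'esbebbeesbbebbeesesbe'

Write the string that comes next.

esbebbeesbbebbeesesbebbebbeesbbebbeesesbeesbebbees

φ(esbebbeesbbebbeesesbe) expands symbol-by-symbol to es be bbe es bbe bbe es es be bbe bbe es bbe bbe es es be es be bbe es; joining the 21 pieces gives the next term.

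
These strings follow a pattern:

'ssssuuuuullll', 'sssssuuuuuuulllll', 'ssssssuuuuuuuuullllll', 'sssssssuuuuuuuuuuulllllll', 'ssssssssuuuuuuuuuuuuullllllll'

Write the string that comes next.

sssssssssuuuuuuuuuuuuuuulllllllll

Reading off run lengths: s runs 4, 5, 6, 7, 8; u runs 5, 7, 9, 11, 13; l runs 4, 5, 6, 7, 8 — each is linear in n, where the shown terms are n = 2, 3, 4, 5, 6.
At n = 7 the blocks have lengths 9, 15, 9.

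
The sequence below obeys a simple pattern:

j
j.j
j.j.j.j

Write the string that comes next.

Each string is two copies of the previous one joined by '.'.
So the next term is two copies of j.j.j.j with '.' between the halves.

j.j.j.j.j.j.j.j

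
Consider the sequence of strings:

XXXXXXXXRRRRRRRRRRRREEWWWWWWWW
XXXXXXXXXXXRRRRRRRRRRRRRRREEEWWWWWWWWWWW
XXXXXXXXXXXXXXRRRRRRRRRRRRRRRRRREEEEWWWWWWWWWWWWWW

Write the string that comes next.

XXXXXXXXXXXXXXXXXRRRRRRRRRRRRRRRRRRRRREEEEEWWWWWWWWWWWWWWWWW

The n-th term is 3n-1 X's then 3n+3 R's then n-1 E's then 3n-1 W's, where the shown terms are n = 3, 4, 5.
At n = 6 the blocks have lengths 17, 21, 5, 17.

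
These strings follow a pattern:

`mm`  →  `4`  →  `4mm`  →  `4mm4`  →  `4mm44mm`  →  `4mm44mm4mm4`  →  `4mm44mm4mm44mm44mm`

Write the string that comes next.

From term 3 onward, concatenate the last term with the second-to-last: 4·mm = 4mm, 4mm·4 = 4mm4, …
So term 8 is 4mm44mm4mm44mm44mm·4mm44mm4mm4.

4mm44mm4mm44mm44mm4mm44mm4mm4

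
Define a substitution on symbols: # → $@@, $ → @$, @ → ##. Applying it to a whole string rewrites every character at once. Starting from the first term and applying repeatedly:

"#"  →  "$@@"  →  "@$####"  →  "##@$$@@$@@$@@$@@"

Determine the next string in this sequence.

Rewriting the 16 symbols of ##@$$@@$@@$@@$@@ one by one yields $@@ $@@ ## @$ @$ ## ## @$ ## ## @$ ## ## @$ ## ##; concatenated:

$@@$@@##@$@$####@$####@$####@$####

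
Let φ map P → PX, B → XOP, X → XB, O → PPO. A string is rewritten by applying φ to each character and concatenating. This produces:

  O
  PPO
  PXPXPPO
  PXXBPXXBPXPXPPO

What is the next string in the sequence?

Replace each of the 15 characters of PXXBPXXBPXPXPPO in place — PX XB XB XOP PX XB XB XOP PX XB PX XB PX PX PPO — and concatenate.

PXXBXBXOPPXXBXBXOPPXXBPXXBPXPXPPO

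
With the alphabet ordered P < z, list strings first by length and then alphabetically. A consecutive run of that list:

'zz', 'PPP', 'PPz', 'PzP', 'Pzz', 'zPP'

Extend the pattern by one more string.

Find the rightmost character of zPP below z, bump it to the next letter, and reset everything to its right to P.

zPz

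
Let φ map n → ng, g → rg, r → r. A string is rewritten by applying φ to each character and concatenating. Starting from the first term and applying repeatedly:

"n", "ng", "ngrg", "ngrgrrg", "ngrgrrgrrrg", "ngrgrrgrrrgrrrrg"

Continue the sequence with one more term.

Rewriting the 16 symbols of ngrgrrgrrrgrrrrg one by one yields ng rg r rg r r rg r r r rg r r r r rg; concatenated:

ngrgrrgrrrgrrrrgrrrrrg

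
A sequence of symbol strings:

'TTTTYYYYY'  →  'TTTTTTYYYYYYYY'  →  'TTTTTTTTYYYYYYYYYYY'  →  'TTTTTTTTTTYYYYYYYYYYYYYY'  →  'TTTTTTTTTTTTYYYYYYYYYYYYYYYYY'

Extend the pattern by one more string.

TTTTTTTTTTTTTTYYYYYYYYYYYYYYYYYYYY

Term n consists of 2n T's, followed by 3n-1 Y's, where the shown terms are n = 2, 3, 4, 5, 6.
For the next term, n = 7, so the run lengths are 14, 20.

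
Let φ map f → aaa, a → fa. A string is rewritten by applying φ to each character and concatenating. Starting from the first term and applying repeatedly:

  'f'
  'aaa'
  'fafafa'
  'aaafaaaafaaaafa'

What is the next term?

fafafaaaafafafafaaaafafafafaaaafa

φ(aaafaaaafaaaafa) expands symbol-by-symbol to fa fa fa aaa fa fa fa fa aaa fa fa fa fa aaa fa; joining the 15 pieces gives the next term.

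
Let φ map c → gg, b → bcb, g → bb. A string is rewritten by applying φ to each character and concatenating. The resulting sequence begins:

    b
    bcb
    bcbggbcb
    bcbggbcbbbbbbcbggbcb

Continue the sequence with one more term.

Rewriting the 20 symbols of bcbggbcbbbbbbcbggbcb one by one yields bcb gg bcb bb bb bcb gg bcb bcb bcb bcb bcb bcb gg bcb bb bb bcb gg bcb; concatenated:

bcbggbcbbbbbbcbggbcbbcbbcbbcbbcbbcbggbcbbbbbbcbggbcb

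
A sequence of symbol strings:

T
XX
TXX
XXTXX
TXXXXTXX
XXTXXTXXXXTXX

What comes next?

TXXXXTXXXXTXXTXXXXTXX

Each term (from the third on) is the two preceding terms concatenated in order: term 3 = T·XX = TXX.
The next term joins TXXXXTXX and XXTXXTXXXXTXX.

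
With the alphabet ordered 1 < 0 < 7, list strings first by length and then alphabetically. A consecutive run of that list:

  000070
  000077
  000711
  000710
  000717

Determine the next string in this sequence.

The successor of 000717 increments the rightmost position that isn't already 7 and resets every position after it to 1.

000701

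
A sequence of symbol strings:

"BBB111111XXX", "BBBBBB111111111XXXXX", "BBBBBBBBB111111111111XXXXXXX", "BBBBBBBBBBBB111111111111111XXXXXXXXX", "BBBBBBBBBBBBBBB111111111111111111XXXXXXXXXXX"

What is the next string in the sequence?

BBBBBBBBBBBBBBBBBB111111111111111111111XXXXXXXXXXXXX

Reading off run lengths: B runs 3, 6, 9, 12, 15; 1 runs 6, 9, 12, 15, 18; X runs 3, 5, 7, 9, 11 — each is linear in n (n = 1, 2, …).
For the next term, n = 6, so the run lengths are 18, 21, 13.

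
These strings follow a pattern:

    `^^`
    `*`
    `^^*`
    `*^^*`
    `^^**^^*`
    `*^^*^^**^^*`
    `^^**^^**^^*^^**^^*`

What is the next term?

*^^*^^**^^*^^**^^**^^*^^**^^*

Each term (from the third on) is the two preceding terms concatenated in order: term 3 = ^^·* = ^^*.
So term 8 is *^^*^^**^^*·^^**^^**^^*^^**^^*.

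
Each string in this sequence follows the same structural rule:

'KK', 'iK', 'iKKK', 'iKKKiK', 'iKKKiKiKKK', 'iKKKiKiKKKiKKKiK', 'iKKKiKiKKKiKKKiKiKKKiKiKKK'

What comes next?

iKKKiKiKKKiKKKiKiKKKiKiKKKiKKKiKiKKKiKKKiK

Each term (from the third on) is the previous term followed by the one before it: term 3 = iK·KK = iKKK.
Continuing: iKKKiKiKKKiKKKiKiKKKiKiKKK · iKKKiKiKKKiKKKiK gives term 8.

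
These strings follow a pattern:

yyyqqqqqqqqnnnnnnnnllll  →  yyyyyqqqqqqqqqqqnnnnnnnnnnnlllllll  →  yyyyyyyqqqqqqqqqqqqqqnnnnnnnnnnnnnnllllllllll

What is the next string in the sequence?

yyyyyyyyyqqqqqqqqqqqqqqqqqnnnnnnnnnnnnnnnnnlllllllllllll

Reading off run lengths: y runs 3, 5, 7; q runs 8, 11, 14; n runs 8, 11, 14; l runs 4, 7, 10 — each is linear in n, where the shown terms are n = 2, 3, 4.
Setting n = 5 gives 9, 17, 17, 13 characters in each block.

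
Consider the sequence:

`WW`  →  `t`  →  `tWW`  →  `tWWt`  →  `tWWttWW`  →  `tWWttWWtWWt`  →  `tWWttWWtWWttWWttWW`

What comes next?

Each term (from the third on) is the previous term followed by the one before it: term 3 = t·WW = tWW.
The next term joins tWWttWWtWWttWWttWW and tWWttWWtWWt.

tWWttWWtWWttWWttWWtWWttWWtWWt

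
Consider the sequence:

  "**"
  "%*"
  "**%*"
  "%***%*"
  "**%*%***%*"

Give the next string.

%***%***%*%***%*

Each term (from the third on) is the two preceding terms concatenated in order: term 3 = **·%* = **%*.
So term 6 is %***%*·**%*%***%*.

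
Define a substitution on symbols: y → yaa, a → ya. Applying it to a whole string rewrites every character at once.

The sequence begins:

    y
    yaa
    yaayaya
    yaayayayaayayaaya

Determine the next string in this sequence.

φ(yaayayayaayayaaya) expands symbol-by-symbol to yaa ya ya yaa ya yaa ya yaa ya ya yaa ya yaa ya ya yaa ya; joining the 17 pieces gives the next term.

yaayayayaayayaayayaayayayaayayaayayayaaya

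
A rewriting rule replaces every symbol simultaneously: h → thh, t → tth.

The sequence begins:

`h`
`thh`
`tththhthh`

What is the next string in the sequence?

tthtththhtththhthhtththhthh

Expanding tththhthh: t→tth, t→tth, h→thh, t→tth, h→thh, h→thh, t→tth, h→thh, h→thh. Concatenated: tth tth thh tth thh thh tth thh thh.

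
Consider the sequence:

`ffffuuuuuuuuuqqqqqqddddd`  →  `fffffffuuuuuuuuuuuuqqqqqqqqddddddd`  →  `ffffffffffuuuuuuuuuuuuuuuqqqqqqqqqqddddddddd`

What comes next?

fffffffffffffuuuuuuuuuuuuuuuuuuqqqqqqqqqqqqddddddddddd

Term n consists of 3n-2 f's, followed by 3n+3 u's, followed by 2n+2 q's, followed by 2n+1 d's, where the shown terms are n = 2, 3, 4.
Setting n = 5 gives 13, 18, 12, 11 characters in each block.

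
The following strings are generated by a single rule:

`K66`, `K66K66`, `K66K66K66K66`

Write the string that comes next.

K66K66K66K66K66K66K66K66

s(k+1) = s(k)·s(k) — each term doubles the last.
So the next term is two copies of K66K66K66K66.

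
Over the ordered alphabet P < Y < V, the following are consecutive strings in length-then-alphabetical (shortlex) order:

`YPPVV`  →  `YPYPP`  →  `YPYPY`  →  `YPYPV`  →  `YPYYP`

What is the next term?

YPYYY

The successor of YPYYP increments the rightmost position that isn't already V and resets every position after it to P.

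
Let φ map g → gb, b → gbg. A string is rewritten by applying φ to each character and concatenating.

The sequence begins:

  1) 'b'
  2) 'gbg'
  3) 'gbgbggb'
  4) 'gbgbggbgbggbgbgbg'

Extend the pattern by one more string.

gbgbggbgbggbgbgbggbgbggbgbgbggbgbggbgbggb

φ(gbgbggbgbggbgbgbg) expands symbol-by-symbol to gb gbg gb gbg gb gb gbg gb gbg gb gb gbg gb gbg gb gbg gb; joining the 17 pieces gives the next term.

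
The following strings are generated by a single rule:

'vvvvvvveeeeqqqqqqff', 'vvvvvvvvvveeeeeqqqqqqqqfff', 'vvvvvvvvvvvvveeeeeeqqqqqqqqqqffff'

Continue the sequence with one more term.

Term n consists of 3n+1 v's, followed by n+2 e's, followed by 2n+2 q's, followed by n f's, where the shown terms are n = 2, 3, 4.
Setting n = 5 gives 16, 7, 12, 5 characters in each block.

vvvvvvvvvvvvvvvveeeeeeeqqqqqqqqqqqqfffff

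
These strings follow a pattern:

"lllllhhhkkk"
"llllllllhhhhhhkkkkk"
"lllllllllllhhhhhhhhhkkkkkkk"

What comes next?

The n-th term is 3n+2 l's then 3n h's then 2n+1 k's (n = 1, 2, …).
At n = 4 the blocks have lengths 14, 12, 9.

llllllllllllllhhhhhhhhhhhhkkkkkkkkk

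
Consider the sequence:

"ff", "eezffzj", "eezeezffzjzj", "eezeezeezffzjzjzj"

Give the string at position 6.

eezeezeezeezeezffzjzjzjzjzj

Each term wraps the previous one in eez on the left and zj on the right.
From eezeezeezffzjzjzj, 2 further steps: eezeezeezffzjzjzj → eezeezeezeezffzjzjzjzj → (answer).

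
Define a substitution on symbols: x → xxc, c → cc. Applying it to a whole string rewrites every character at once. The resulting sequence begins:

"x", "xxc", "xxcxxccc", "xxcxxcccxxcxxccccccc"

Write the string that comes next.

xxcxxcccxxcxxcccccccxxcxxcccxxcxxccccccccccccccc

Applying the rule to each of the 20 symbols of xxcxxcccxxcxxccccccc gives the pieces xxc xxc cc xxc xxc cc cc cc xxc xxc cc xxc xxc cc cc cc cc cc cc cc, which concatenate to the answer.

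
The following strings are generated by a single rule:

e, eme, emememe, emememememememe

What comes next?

s(k+1) = s(k)·m·s(k) — each term doubles the last with 'm' between the halves.
One more doubling of emememememememe gives the answer.

emememememememememememememememe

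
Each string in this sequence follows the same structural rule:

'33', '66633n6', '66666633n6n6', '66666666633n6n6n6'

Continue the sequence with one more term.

Each term wraps the previous one in 666 on the left and n6 on the right.
One more step from 66666666633n6n6n6 gives the answer.

66666666666633n6n6n6n6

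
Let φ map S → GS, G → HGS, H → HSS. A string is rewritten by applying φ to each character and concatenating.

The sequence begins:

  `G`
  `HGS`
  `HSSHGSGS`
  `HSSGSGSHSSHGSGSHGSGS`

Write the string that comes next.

Rewriting the 20 symbols of HSSGSGSHSSHGSGSHGSGS one by one yields HSS GS GS HGS GS HGS GS HSS GS GS HSS HGS GS HGS GS HSS HGS GS HGS GS; concatenated:

HSSGSGSHGSGSHGSGSHSSGSGSHSSHGSGSHGSGSHSSHGSGSHGSGS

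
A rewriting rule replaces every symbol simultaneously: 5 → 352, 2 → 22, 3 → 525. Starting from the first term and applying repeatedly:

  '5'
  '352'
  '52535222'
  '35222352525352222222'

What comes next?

525352222222525352223522235252535222222222222222

φ(35222352525352222222) expands symbol-by-symbol to 525 352 22 22 22 525 352 22 352 22 352 525 352 22 22 22 22 22 22 22; joining the 20 pieces gives the next term.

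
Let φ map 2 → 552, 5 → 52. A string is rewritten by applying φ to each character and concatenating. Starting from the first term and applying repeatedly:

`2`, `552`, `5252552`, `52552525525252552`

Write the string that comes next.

52552525255252552525255252552525525252552

Applying the rule to each of the 17 symbols of 52552525525252552 gives the pieces 52 552 52 52 552 52 552 52 52 552 52 552 52 552 52 52 552, which concatenate to the answer.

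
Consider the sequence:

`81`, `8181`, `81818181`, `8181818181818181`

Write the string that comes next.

Every step duplicates the string.
Doubling 8181818181818181:

81818181818181818181818181818181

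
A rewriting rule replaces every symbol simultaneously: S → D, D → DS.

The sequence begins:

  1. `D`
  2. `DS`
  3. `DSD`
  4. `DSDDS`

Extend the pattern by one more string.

DSDDSDSD

Apply φ to DSDDS symbol by symbol: D→DS, S→D, D→DS, D→DS, S→D; joined: DS D DS DS D.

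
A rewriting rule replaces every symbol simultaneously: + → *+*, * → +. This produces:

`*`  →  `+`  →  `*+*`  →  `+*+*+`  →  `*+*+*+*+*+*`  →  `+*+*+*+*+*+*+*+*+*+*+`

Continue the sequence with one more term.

*+*+*+*+*+*+*+*+*+*+*+*+*+*+*+*+*+*+*+*+*+*

Replace each of the 21 characters of +*+*+*+*+*+*+*+*+*+*+ in place — *+* + *+* + *+* + *+* + *+* + *+* + *+* + *+* + *+* + *+* + *+* — and concatenate.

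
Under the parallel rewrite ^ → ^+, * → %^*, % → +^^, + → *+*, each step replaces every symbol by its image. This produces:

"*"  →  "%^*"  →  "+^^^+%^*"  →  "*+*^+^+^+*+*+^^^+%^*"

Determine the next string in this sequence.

Rewriting the 20 symbols of *+*^+^+^+*+*+^^^+%^* one by one yields %^* *+* %^* ^+ *+* ^+ *+* ^+ *+* %^* *+* %^* *+* ^+ ^+ ^+ *+* +^^ ^+ %^*; concatenated:

%^**+*%^*^+*+*^+*+*^+*+*%^**+*%^**+*^+^+^+*+*+^^^+%^*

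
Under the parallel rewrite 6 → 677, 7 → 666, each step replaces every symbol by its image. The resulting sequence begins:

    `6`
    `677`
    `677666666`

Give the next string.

Expanding 677666666: 6→677, 7→666, 7→666, 6→677, 6→677, 6→677, 6→677, 6→677, 6→677. Concatenated: 677 666 666 677 677 677 677 677 677.

677666666677677677677677677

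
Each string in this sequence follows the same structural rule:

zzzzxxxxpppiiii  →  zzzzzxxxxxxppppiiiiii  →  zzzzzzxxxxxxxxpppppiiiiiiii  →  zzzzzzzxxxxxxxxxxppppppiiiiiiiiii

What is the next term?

zzzzzzzzxxxxxxxxxxxxpppppppiiiiiiiiiiii

The n-th term is n+2 z's then 2n x's then n+1 p's then 2n i's, where the shown terms are n = 2, 3, 4, 5.
At n = 6 the blocks have lengths 8, 12, 7, 12.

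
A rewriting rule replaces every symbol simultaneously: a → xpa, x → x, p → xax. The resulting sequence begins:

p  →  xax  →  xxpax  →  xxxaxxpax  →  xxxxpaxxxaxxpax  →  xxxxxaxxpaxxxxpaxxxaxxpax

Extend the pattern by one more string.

Applying the rule to each of the 25 symbols of xxxxxaxxpaxxxxpaxxxaxxpax gives the pieces x x x x x xpa x x xax xpa x x x x xax xpa x x x xpa x x xax xpa x, which concatenate to the answer.

xxxxxxpaxxxaxxpaxxxxxaxxpaxxxxpaxxxaxxpax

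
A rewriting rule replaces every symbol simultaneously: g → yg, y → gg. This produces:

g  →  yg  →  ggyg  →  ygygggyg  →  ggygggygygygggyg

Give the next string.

Rewriting the 16 symbols of ggygggygygygggyg one by one yields yg yg gg yg yg yg gg yg gg yg gg yg yg yg gg yg; concatenated:

ygygggygygygggygggygggygygygggyg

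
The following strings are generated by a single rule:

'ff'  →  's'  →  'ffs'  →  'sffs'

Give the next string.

ffssffs

From term 3 onward, concatenate the second-to-last term with the last: ff·s = ffs, s·ffs = sffs, …
So term 5 is ffs·sffs.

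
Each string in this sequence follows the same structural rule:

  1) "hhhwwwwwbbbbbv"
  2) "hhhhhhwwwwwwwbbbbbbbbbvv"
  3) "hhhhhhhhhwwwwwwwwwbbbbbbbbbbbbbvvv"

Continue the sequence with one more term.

Each string has the form h^{3n} w^{2n+3} b^{4n+1} v^{n} (n = 1, 2, …).
For the next term, n = 4, so the run lengths are 12, 11, 17, 4.

hhhhhhhhhhhhwwwwwwwwwwwbbbbbbbbbbbbbbbbbvvvv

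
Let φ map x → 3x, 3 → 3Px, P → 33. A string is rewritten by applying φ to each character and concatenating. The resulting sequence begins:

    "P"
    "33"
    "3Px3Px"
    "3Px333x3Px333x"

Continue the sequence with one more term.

Rewriting the 14 symbols of 3Px333x3Px333x one by one yields 3Px 33 3x 3Px 3Px 3Px 3x 3Px 33 3x 3Px 3Px 3Px 3x; concatenated:

3Px333x3Px3Px3Px3x3Px333x3Px3Px3Px3x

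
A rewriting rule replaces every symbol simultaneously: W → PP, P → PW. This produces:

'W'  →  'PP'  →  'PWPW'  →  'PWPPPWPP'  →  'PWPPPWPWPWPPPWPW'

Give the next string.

Applying the rule to each of the 16 symbols of PWPPPWPWPWPPPWPW gives the pieces PW PP PW PW PW PP PW PP PW PP PW PW PW PP PW PP, which concatenate to the answer.

PWPPPWPWPWPPPWPPPWPPPWPWPWPPPWPP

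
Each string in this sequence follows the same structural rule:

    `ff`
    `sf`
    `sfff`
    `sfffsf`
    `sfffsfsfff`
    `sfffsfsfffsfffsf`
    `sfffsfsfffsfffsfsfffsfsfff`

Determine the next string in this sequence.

sfffsfsfffsfffsfsfffsfsfffsfffsfsfffsfffsf

This is a Fibonacci-style word recurrence s(k) = s(k−1)·s(k−2): e.g. sf·ff = sfff.
Continuing: sfffsfsfffsfffsfsfffsfsfff · sfffsfsfffsfffsf gives term 8.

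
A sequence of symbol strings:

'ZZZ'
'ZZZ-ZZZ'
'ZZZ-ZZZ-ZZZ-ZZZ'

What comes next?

ZZZ-ZZZ-ZZZ-ZZZ-ZZZ-ZZZ-ZZZ-ZZZ

s(k+1) = s(k)·-·s(k) — each term doubles the last with '-' between the halves.
So the next term is two copies of ZZZ-ZZZ-ZZZ-ZZZ with '-' between the halves.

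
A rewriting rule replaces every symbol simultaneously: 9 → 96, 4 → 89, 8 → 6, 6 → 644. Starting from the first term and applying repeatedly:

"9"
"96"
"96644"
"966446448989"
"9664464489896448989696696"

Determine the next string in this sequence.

Applying the rule to each of the 25 symbols of 9664464489896448989696696 gives the pieces 96 644 644 89 89 644 89 89 6 96 6 96 644 89 89 6 96 6 96 644 96 644 644 96 644, which concatenate to the answer.

966446448989644898969669664489896966966449664464496644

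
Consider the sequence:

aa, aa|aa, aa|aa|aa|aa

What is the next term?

aa|aa|aa|aa|aa|aa|aa|aa

Each string is two copies of the previous one joined by '|'.
One more doubling of aa|aa|aa|aa gives the answer.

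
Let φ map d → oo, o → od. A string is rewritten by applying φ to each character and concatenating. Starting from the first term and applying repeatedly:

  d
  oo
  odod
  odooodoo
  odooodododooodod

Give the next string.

φ(odooodododooodod) expands symbol-by-symbol to od oo od od od oo od oo od oo od od od oo od oo; joining the 16 pieces gives the next term.

odooodododooodooodooodododooodoo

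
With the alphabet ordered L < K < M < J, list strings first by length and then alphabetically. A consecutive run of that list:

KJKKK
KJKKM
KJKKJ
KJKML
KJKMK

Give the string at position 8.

Stepping forward 3 times from KJKMK: KJKMK → KJKMM → KJKMJ, then the target.

KJKJL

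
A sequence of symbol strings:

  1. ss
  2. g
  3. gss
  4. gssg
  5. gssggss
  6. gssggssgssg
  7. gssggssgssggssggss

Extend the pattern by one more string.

gssggssgssggssggssgssggssgssg

Each term (from the third on) is the previous term followed by the one before it: term 3 = g·ss = gss.
Continuing: gssggssgssggssggss · gssggssgssg gives term 8.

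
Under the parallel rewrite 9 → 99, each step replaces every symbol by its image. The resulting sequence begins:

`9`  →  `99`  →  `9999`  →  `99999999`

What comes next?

Rewriting each symbol of 99999999: 9→99, 9→99, 9→99, 9→99, 9→99, 9→99, 9→99, 9→99, which concatenates to 99 99 99 99 99 99 99 99.

9999999999999999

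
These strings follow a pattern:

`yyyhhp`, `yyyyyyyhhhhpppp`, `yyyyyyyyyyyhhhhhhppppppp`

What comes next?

Each string has the form y^{4n-1} h^{2n} p^{3n-2} (n = 1, 2, …).
For the next term, n = 4, so the run lengths are 15, 8, 10.

yyyyyyyyyyyyyyyhhhhhhhhpppppppppp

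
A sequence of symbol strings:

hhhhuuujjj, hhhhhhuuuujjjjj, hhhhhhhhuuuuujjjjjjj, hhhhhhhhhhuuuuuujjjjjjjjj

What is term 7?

hhhhhhhhhhhhhhhhuuuuuuuuujjjjjjjjjjjjjjj

Reading off run lengths: h runs 4, 6, 8, 10; u runs 3, 4, 5, 6; j runs 3, 5, 7, 9 — each is linear in n (n = 1, 2, …).
At n = 7 the blocks have lengths 16, 9, 15.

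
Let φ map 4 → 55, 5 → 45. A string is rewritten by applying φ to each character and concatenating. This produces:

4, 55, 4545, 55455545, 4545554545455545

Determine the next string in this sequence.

55455545454555455545554545455545

Applying the rule to each of the 16 symbols of 4545554545455545 gives the pieces 55 45 55 45 45 45 55 45 55 45 55 45 45 45 55 45, which concatenate to the answer.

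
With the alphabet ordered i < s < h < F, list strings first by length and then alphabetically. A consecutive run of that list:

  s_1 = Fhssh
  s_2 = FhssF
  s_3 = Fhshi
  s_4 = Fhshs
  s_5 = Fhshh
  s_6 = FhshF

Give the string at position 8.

FhsFs

Stepping forward 2 times from FhshF: FhshF → FhsFi, then the target.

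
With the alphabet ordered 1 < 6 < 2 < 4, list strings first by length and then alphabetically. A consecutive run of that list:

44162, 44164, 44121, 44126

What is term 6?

44124

Advancing 2 positions from 44126 through 44126 → 44122 reaches term 6.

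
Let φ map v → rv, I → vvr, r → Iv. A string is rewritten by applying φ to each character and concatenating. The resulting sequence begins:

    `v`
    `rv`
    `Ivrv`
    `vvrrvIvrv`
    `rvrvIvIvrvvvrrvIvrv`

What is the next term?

IvrvIvrvvvrrvvvrrvIvrvrvrvIvIvrvvvrrvIvrv

φ(rvrvIvIvrvvvrrvIvrv) expands symbol-by-symbol to Iv rv Iv rv vvr rv vvr rv Iv rv rv rv Iv Iv rv vvr rv Iv rv; joining the 19 pieces gives the next term.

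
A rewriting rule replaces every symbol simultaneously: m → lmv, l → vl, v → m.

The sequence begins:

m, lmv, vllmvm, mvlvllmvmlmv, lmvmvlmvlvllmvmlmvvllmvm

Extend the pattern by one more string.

φ(lmvmvlmvlvllmvmlmvvllmvm) expands symbol-by-symbol to vl lmv m lmv m vl lmv m vl m vl vl lmv m lmv vl lmv m m vl vl lmv m lmv; joining the 24 pieces gives the next term.

vllmvmlmvmvllmvmvlmvlvllmvmlmvvllmvmmvlvllmvmlmv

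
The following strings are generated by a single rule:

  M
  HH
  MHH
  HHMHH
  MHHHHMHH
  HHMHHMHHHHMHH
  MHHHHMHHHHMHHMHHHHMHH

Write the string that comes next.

Each term (from the third on) is the two preceding terms concatenated in order: term 3 = M·HH = MHH.
So term 8 is HHMHHMHHHHMHH·MHHHHMHHHHMHHMHHHHMHH.

HHMHHMHHHHMHHMHHHHMHHHHMHHMHHHHMHH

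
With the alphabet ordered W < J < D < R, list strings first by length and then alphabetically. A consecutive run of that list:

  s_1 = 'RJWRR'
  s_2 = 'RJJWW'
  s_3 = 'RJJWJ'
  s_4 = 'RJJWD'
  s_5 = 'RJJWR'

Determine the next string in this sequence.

RJJJW

Find the rightmost character of RJJWR below R, bump it to the next letter, and reset everything to its right to W.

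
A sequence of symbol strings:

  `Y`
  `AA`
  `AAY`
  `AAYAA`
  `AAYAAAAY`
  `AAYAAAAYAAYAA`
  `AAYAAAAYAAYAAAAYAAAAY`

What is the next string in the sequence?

From term 3 onward, concatenate the last term with the second-to-last: AA·Y = AAY, AAY·AA = AAYAA, …
The next term joins AAYAAAAYAAYAAAAYAAAAY and AAYAAAAYAAYAA.

AAYAAAAYAAYAAAAYAAAAYAAYAAAAYAAYAA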